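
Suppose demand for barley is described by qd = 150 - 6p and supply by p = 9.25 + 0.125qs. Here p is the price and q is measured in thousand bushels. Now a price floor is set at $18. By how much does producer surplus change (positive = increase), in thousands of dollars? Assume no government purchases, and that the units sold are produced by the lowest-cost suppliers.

Rearranging supply gives qs = 8p - 74. In a free market, 150 - 6p = 8p - 74 gives the equilibrium p* = 16, q* = 54.
Since 18 > 16, the floor is binding.
At p = 18: qd = 150 - 6·18 = 42 and qs = 8·18 - 74 = 70.
Producer surplus without the control is ½ · (16 - 9.25) · 54 = 182.25.
With the floor, 42 units are sold at 18. The supply price at q = 42 is 14.5, so PS = ½ · [(18 - 9.25) + (18 - 14.5)] · 42 = 257.25.
Change in producer surplus = 257.25 - 182.25 = 75.

75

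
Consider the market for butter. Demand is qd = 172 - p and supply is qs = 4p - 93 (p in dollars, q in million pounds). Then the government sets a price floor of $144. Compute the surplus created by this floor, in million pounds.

455

In a free market, 172 - p = 4p - 93 gives the equilibrium p* = 53, q* = 119.
Because the floor (144) lies above the market-clearing price, it is binding.
At p = 144: qd = 172 - 144 = 28 and qs = 4·144 - 93 = 483.
Surplus = qs - qd = 483 - 28 = 455.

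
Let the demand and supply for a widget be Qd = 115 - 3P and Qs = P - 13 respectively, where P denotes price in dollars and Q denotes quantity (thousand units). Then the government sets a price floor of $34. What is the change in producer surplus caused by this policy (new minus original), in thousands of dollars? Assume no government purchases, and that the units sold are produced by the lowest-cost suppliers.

8

Equilibrium: 115 - 3P = P - 13, so 128 = 4P and P* = 32, Q* = 19.
Because the floor (34) lies above the market-clearing price, it is binding.
At P = 34: Qd = 115 - 3·34 = 13 and Qs = 34 - 13 = 21.
Producer surplus without the control is ½ · (32 - 13) · 19 = 180.5.
With the floor, 13 units are sold at 34. The supply price at Q = 13 is 26, so PS = ½ · [(34 - 13) + (34 - 26)] · 13 = 188.5.
Change in producer surplus = 188.5 - 180.5 = 8.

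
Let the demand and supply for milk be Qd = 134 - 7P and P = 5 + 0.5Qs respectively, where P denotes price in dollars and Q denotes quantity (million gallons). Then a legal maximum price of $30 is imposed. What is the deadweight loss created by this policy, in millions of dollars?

0

Rearranging supply gives Qs = 2P - 10. In a free market, 134 - 7P = 2P - 10 gives the equilibrium P* = 16, Q* = 22.
The ceiling of 30 is above the equilibrium price 16, so it is not binding; the market clears at P* = 16, Q* = 22.
Since the control does not bind, no trades are prevented and deadweight loss is zero.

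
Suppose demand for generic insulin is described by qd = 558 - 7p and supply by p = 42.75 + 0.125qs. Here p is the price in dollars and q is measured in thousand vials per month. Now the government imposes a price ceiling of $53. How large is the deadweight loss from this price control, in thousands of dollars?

420

Rearranging supply gives qs = 8p - 342. Without the control the market clears where 558 - 7p = 8p - 342, i.e. p* = 60 and q* = 138.
Because the ceiling (53) lies below the market-clearing price, it is binding.
At p = 53: qd = 558 - 7·53 = 187 and qs = 8·53 - 342 = 82.
Quantity traded falls to 82. At q = 82 the demand price is (558 - 82)/7 = 68 and the supply price is (342 + 82)/8 = 53.
Deadweight loss = ½ · (68 - 53) · (138 - 82) = ½ · 15 · 56 = 420.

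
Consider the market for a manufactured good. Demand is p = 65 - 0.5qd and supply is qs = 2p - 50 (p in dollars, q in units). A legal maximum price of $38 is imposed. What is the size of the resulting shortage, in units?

Rearranging demand gives qd = 130 - 2p. In a free market, 130 - 2p = 2p - 50 gives the equilibrium p* = 45, q* = 40.
Since 38 < 45, the ceiling is binding.
At p = 38: qd = 130 - 2·38 = 54 and qs = 2·38 - 50 = 26.
Shortage = qd - qs = 54 - 26 = 28.

28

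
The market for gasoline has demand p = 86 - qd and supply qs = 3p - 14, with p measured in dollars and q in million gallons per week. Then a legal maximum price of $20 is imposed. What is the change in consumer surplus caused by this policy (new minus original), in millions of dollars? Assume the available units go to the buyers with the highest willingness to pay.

117.5

Rearranging demand gives qd = 86 - p. In a free market, 86 - p = 3p - 14 gives the equilibrium p* = 25, q* = 61.
The ceiling of 20 is below the equilibrium price 25, so it binds.
At p = 20: qd = 86 - 20 = 66 and qs = 3·20 - 14 = 46.
Consumer surplus without the control is ½ · (86 - 25) · 61 = 1860.5.
With the ceiling, 46 units are sold at 20 (assume they go to the highest-value buyers). The demand price at q = 46 is 40, so CS = ½ · [(86 - 20) + (40 - 20)] · 46 = 1978.
Change in consumer surplus = 1978 - 1860.5 = 117.5.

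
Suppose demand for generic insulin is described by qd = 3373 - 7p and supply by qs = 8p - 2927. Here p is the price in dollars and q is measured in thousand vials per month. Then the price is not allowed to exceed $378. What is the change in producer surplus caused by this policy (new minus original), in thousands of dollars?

Without the control the market clears where 3373 - 7p = 8p - 2927, i.e. p* = 420 and q* = 433.
Since 378 < 420, the ceiling is binding.
At p = 378: qd = 3373 - 7·378 = 727 and qs = 8·378 - 2927 = 97.
Producer surplus without the control is ½ · (420 - 365.875) · 433 = 11718.0625.
With the ceiling, producers sell 97 units at 378, so PS = ½ · (378 - 365.875) · 97 = 588.0625.
Change in producer surplus = 588.0625 - 11718.0625 = -11130.

-11130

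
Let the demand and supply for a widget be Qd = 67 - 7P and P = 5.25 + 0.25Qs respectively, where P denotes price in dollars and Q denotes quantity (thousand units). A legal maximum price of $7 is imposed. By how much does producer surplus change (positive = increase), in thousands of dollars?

-9

Rearranging supply gives Qs = 4P - 21. Setting quantity demanded equal to quantity supplied, 67 - 7P = 4P - 21, gives P* = 8 and Q* = 11.
Because the ceiling (7) lies below the market-clearing price, it is binding.
At P = 7: Qd = 67 - 7·7 = 18 and Qs = 4·7 - 21 = 7.
Producer surplus without the control is ½ · (8 - 5.25) · 11 = 15.125.
With the ceiling, producers sell 7 units at 7, so PS = ½ · (7 - 5.25) · 7 = 6.125.
Change in producer surplus = 6.125 - 15.125 = -9.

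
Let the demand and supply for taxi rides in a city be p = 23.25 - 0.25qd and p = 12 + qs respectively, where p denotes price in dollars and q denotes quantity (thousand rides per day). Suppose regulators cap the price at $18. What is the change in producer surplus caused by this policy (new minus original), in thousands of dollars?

-22.5

Rearranging demand gives qd = 93 - 4p; rearranging supply gives qs = p - 12. In a free market, 93 - 4p = p - 12 gives the equilibrium p* = 21, q* = 9.
Since 18 < 21, the ceiling is binding.
At p = 18: qd = 93 - 4·18 = 21 and qs = 18 - 12 = 6.
Producer surplus without the control is ½ · (21 - 12) · 9 = 40.5.
With the ceiling, producers sell 6 units at 18, so PS = ½ · (18 - 12) · 6 = 18.
Change in producer surplus = 18 - 40.5 = -22.5.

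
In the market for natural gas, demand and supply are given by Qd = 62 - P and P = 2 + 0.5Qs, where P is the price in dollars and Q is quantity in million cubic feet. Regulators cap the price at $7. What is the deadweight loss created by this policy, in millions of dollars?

Rearranging supply gives Qs = 2P - 4. In a free market, 62 - P = 2P - 4 gives the equilibrium P* = 22, Q* = 40.
Since 7 < 22, the ceiling is binding.
At P = 7: Qd = 62 - 7 = 55 and Qs = 2·7 - 4 = 10.
Quantity traded falls to 10. At Q = 10 the demand price is 62 - 10 = 52 and the supply price is (4 + 10)/2 = 7.
Deadweight loss = ½ · (52 - 7) · (40 - 10) = ½ · 45 · 30 = 675.

675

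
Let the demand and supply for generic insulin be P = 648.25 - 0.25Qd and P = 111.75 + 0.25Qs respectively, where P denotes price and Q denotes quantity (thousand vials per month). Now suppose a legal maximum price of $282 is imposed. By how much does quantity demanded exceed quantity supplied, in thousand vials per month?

784

Rearranging demand gives Qd = 2593 - 4P; rearranging supply gives Qs = 4P - 447. Setting quantity demanded equal to quantity supplied, 2593 - 4P = 4P - 447, gives P* = 380 and Q* = 1073.
Since 282 < 380, the ceiling is binding.
At P = 282: Qd = 2593 - 4·282 = 1465 and Qs = 4·282 - 447 = 681.
Shortage = Qd - Qs = 1465 - 681 = 784.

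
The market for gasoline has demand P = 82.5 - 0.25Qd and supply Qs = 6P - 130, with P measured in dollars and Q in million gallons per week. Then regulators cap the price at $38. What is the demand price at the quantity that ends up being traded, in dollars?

Rearranging demand gives Qd = 330 - 4P. In a free market, 330 - 4P = 6P - 130 gives the equilibrium P* = 46, Q* = 146.
The ceiling of 38 is below the equilibrium price 46, so it binds.
At P = 38: Qd = 330 - 4·38 = 178 and Qs = 6·38 - 130 = 98.
Only 98 units reach the market. On the demand curve, the marginal buyer's willingness to pay at Q = 98 is (330 - 98)/4 = 58.

58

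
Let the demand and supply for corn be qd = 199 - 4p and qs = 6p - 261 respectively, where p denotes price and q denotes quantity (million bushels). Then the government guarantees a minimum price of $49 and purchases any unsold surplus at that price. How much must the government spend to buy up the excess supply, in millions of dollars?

1470

Setting quantity demanded equal to quantity supplied, 199 - 4p = 6p - 261, gives p* = 46 and q* = 15.
Because the floor (49) lies above the market-clearing price, it is binding.
At p = 49: qd = 199 - 4·49 = 3 and qs = 6·49 - 261 = 33.
Surplus = qs - qd = 30.
Government expenditure = surplus × support price = 30 × 49 = 1470.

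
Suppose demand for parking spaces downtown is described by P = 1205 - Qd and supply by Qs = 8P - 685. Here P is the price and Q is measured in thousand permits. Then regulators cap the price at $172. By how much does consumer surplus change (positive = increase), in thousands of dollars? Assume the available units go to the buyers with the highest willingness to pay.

Rearranging demand gives Qd = 1205 - P. Setting quantity demanded equal to quantity supplied, 1205 - P = 8P - 685, gives P* = 210 and Q* = 995.
Because the ceiling (172) lies below the market-clearing price, it is binding.
At P = 172: Qd = 1205 - 172 = 1033 and Qs = 8·172 - 685 = 691.
Consumer surplus without the control is ½ · (1205 - 210) · 995 = 495012.5.
With the ceiling, 691 units are sold at 172 (assume they go to the highest-value buyers). The demand price at Q = 691 is 514, so CS = ½ · [(1205 - 172) + (514 - 172)] · 691 = 475062.5.
Change in consumer surplus = 475062.5 - 495012.5 = -19950.

-19950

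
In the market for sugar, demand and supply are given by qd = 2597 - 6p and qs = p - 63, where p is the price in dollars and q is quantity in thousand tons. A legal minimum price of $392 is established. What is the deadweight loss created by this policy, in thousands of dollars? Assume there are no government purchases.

3024

In a free market, 2597 - 6p = p - 63 gives the equilibrium p* = 380, q* = 317.
Because the floor (392) lies above the market-clearing price, it is binding.
At p = 392: qd = 2597 - 6·392 = 245 and qs = 392 - 63 = 329.
Quantity traded falls to 245. At q = 245 the demand price is (2597 - 245)/6 = 392 and the supply price is 63 + 245 = 308.
Deadweight loss = ½ · (392 - 308) · (317 - 245) = ½ · 84 · 72 = 3024.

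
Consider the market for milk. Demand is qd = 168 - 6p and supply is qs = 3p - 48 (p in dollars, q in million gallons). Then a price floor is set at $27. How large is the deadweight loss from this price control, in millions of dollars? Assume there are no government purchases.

81

Setting quantity demanded equal to quantity supplied, 168 - 6p = 3p - 48, gives p* = 24 and q* = 24.
Because the floor (27) lies above the market-clearing price, it is binding.
At p = 27: qd = 168 - 6·27 = 6 and qs = 3·27 - 48 = 33.
Quantity traded falls to 6. At q = 6 the demand price is (168 - 6)/6 = 27 and the supply price is (48 + 6)/3 = 18.
Deadweight loss = ½ · (27 - 18) · (24 - 6) = ½ · 9 · 18 = 81.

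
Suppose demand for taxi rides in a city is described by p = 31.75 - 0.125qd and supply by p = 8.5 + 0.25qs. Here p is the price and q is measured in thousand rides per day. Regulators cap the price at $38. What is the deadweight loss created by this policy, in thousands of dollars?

0

Rearranging demand gives qd = 254 - 8p; rearranging supply gives qs = 4p - 34. Without the control the market clears where 254 - 8p = 4p - 34, i.e. p* = 24 and q* = 62.
The ceiling of 38 is above the equilibrium price 24, so it is not binding; the market clears at p* = 24, q* = 62.
Since the control does not bind, no trades are prevented and deadweight loss is zero.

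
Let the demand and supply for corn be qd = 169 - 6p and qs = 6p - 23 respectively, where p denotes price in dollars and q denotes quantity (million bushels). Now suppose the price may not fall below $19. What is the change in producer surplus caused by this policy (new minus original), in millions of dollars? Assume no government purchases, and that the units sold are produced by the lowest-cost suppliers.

138

Equilibrium: 169 - 6p = 6p - 23, so 192 = 12p and p* = 16, q* = 73.
Since 19 > 16, the floor is binding.
At p = 19: qd = 169 - 6·19 = 55 and qs = 6·19 - 23 = 91.
Producer surplus without the control is ½ · (16 - 23/6) · 73 = 5329/12.
With the floor, 55 units are sold at 19. The supply price at q = 55 is 13, so PS = ½ · [(19 - 23/6) + (19 - 13)] · 55 = 6985/12.
Change in producer surplus = 6985/12 - 5329/12 = 138.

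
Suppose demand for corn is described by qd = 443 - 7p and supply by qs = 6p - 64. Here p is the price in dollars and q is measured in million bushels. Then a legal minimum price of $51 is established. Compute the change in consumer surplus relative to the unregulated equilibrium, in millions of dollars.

-1536

Equilibrium: 443 - 7p = 6p - 64, so 507 = 13p and p* = 39, q* = 170.
Because the floor (51) lies above the market-clearing price, it is binding.
At p = 51: qd = 443 - 7·51 = 86 and qs = 6·51 - 64 = 242.
Consumer surplus without the control is ½ · (443/7 - 39) · 170 = 14450/7.
With the floor, consumers buy 86 units at 51, so CS = ½ · (443/7 - 51) · 86 = 3698/7.
Change in consumer surplus = 3698/7 - 14450/7 = -1536.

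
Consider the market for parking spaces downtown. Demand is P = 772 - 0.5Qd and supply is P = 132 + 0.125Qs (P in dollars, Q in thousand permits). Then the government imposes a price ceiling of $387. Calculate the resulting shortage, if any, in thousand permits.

0

Rearranging demand gives Qd = 1544 - 2P; rearranging supply gives Qs = 8P - 1056. Setting quantity demanded equal to quantity supplied, 1544 - 2P = 8P - 1056, gives P* = 260 and Q* = 1024.
The ceiling of 387 is above the equilibrium price 260, so it is not binding; the market clears at P* = 260, Q* = 1024.
Since the control does not bind, there is no shortage.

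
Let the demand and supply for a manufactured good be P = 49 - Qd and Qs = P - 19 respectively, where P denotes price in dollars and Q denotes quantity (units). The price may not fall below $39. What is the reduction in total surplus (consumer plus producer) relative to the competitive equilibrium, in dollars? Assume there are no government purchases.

25

Rearranging demand gives Qd = 49 - P. Without the control the market clears where 49 - P = P - 19, i.e. P* = 34 and Q* = 15.
Since 39 > 34, the floor is binding.
At P = 39: Qd = 49 - 39 = 10 and Qs = 39 - 19 = 20.
Quantity traded falls to 10. At Q = 10 the demand price is 49 - 10 = 39 and the supply price is 19 + 10 = 29.
Deadweight loss = ½ · (39 - 29) · (15 - 10) = ½ · 10 · 5 = 25.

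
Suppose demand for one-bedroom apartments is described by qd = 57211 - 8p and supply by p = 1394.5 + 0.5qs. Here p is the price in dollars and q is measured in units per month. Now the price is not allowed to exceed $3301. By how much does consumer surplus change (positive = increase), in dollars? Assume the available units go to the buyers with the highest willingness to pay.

Rearranging supply gives qs = 2p - 2789. Setting quantity demanded equal to quantity supplied, 57211 - 8p = 2p - 2789, gives p* = 6000 and q* = 9211.
Since 3301 < 6000, the ceiling is binding.
At p = 3301: qd = 57211 - 8·3301 = 30803 and qs = 2·3301 - 2789 = 3813.
Consumer surplus without the control is ½ · (7151.375 - 6000) · 9211 = 5302657.5625.
With the ceiling, 3813 units are sold at 3301 (assume they go to the highest-value buyers). The demand price at q = 3813 is 6674.75, so CS = ½ · [(7151.375 - 3301) + (6674.75 - 3301)] · 3813 = 13772794.3125.
Change in consumer surplus = 13772794.3125 - 5302657.5625 = 8470136.75.

8470136.75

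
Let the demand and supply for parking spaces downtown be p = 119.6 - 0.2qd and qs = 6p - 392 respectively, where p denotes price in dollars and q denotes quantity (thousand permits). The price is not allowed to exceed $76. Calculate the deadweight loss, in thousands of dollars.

1293.6

Rearranging demand gives qd = 598 - 5p. Setting quantity demanded equal to quantity supplied, 598 - 5p = 6p - 392, gives p* = 90 and q* = 148.
Because the ceiling (76) lies below the market-clearing price, it is binding.
At p = 76: qd = 598 - 5·76 = 218 and qs = 6·76 - 392 = 64.
Quantity traded falls to 64. At q = 64 the demand price is (598 - 64)/5 = 106.8 and the supply price is (392 + 64)/6 = 76.
Deadweight loss = ½ · (106.8 - 76) · (148 - 64) = ½ · 30.8 · 84 = 1293.6.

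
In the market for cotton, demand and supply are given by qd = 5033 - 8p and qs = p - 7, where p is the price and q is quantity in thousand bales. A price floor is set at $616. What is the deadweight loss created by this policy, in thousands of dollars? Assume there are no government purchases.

112896

Setting quantity demanded equal to quantity supplied, 5033 - 8p = p - 7, gives p* = 560 and q* = 553.
Since 616 > 560, the floor is binding.
At p = 616: qd = 5033 - 8·616 = 105 and qs = 616 - 7 = 609.
Quantity traded falls to 105. At q = 105 the demand price is (5033 - 105)/8 = 616 and the supply price is 7 + 105 = 112.
Deadweight loss = ½ · (616 - 112) · (553 - 105) = ½ · 504 · 448 = 112896.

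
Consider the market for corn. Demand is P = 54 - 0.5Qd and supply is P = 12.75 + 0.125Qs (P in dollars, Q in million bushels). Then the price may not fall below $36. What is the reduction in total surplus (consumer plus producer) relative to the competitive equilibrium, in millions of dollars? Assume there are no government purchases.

Rearranging demand gives Qd = 108 - 2P; rearranging supply gives Qs = 8P - 102. Without the control the market clears where 108 - 2P = 8P - 102, i.e. P* = 21 and Q* = 66.
Because the floor (36) lies above the market-clearing price, it is binding.
At P = 36: Qd = 108 - 2·36 = 36 and Qs = 8·36 - 102 = 186.
Quantity traded falls to 36. At Q = 36 the demand price is (108 - 36)/2 = 36 and the supply price is (102 + 36)/8 = 17.25.
Deadweight loss = ½ · (36 - 17.25) · (66 - 36) = ½ · 18.75 · 30 = 281.25.

281.25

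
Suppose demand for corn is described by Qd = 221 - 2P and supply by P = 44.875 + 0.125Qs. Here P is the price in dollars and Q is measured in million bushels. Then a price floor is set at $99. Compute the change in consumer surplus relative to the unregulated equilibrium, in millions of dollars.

Rearranging supply gives Qs = 8P - 359. Setting quantity demanded equal to quantity supplied, 221 - 2P = 8P - 359, gives P* = 58 and Q* = 105.
Because the floor (99) lies above the market-clearing price, it is binding.
At P = 99: Qd = 221 - 2·99 = 23 and Qs = 8·99 - 359 = 433.
Consumer surplus without the control is ½ · (110.5 - 58) · 105 = 2756.25.
With the floor, consumers buy 23 units at 99, so CS = ½ · (110.5 - 99) · 23 = 132.25.
Change in consumer surplus = 132.25 - 2756.25 = -2624.

-2624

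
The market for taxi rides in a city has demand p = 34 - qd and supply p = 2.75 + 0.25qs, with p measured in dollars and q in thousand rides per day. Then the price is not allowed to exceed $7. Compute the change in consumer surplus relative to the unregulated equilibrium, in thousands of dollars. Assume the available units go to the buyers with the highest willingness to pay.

Rearranging demand gives qd = 34 - p; rearranging supply gives qs = 4p - 11. Equilibrium: 34 - p = 4p - 11, so 45 = 5p and p* = 9, q* = 25.
Since 7 < 9, the ceiling is binding.
At p = 7: qd = 34 - 7 = 27 and qs = 4·7 - 11 = 17.
Consumer surplus without the control is ½ · (34 - 9) · 25 = 312.5.
With the ceiling, 17 units are sold at 7 (assume they go to the highest-value buyers). The demand price at q = 17 is 17, so CS = ½ · [(34 - 7) + (17 - 7)] · 17 = 314.5.
Change in consumer surplus = 314.5 - 312.5 = 2.

2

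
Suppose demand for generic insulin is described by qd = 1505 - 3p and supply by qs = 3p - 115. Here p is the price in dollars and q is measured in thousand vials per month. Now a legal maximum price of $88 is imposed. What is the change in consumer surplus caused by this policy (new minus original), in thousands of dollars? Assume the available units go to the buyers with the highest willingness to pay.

Setting quantity demanded equal to quantity supplied, 1505 - 3p = 3p - 115, gives p* = 270 and q* = 695.
Because the ceiling (88) lies below the market-clearing price, it is binding.
At p = 88: qd = 1505 - 3·88 = 1241 and qs = 3·88 - 115 = 149.
Consumer surplus without the control is ½ · (1505/3 - 270) · 695 = 483025/6.
With the ceiling, 149 units are sold at 88 (assume they go to the highest-value buyers). The demand price at q = 149 is 452, so CS = ½ · [(1505/3 - 88) + (452 - 88)] · 149 = 347617/6.
Change in consumer surplus = 347617/6 - 483025/6 = -22568.

-22568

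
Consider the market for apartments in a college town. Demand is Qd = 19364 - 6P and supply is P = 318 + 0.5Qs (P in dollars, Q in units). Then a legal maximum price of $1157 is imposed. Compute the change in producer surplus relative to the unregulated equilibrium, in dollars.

Rearranging supply gives Qs = 2P - 636. In a free market, 19364 - 6P = 2P - 636 gives the equilibrium P* = 2500, Q* = 4364.
Because the ceiling (1157) lies below the market-clearing price, it is binding.
At P = 1157: Qd = 19364 - 6·1157 = 12422 and Qs = 2·1157 - 636 = 1678.
Producer surplus without the control is ½ · (2500 - 318) · 4364 = 4761124.
With the ceiling, producers sell 1678 units at 1157, so PS = ½ · (1157 - 318) · 1678 = 703921.
Change in producer surplus = 703921 - 4761124 = -4057203.

-4057203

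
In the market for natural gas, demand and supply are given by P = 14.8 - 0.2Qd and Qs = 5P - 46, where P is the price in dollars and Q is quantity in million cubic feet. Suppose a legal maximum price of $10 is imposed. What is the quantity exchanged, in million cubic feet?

Rearranging demand gives Qd = 74 - 5P. Setting quantity demanded equal to quantity supplied, 74 - 5P = 5P - 46, gives P* = 12 and Q* = 14.
Since 10 < 12, the ceiling is binding.
At P = 10: Qd = 74 - 5·10 = 24 and Qs = 5·10 - 46 = 4.
The quantity actually transacted is the short side, supply: 4.

4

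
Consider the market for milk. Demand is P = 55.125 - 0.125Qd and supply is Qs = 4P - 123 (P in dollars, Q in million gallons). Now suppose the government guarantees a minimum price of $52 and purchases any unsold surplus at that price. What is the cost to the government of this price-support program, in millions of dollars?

3120

Rearranging demand gives Qd = 441 - 8P. Without the control the market clears where 441 - 8P = 4P - 123, i.e. P* = 47 and Q* = 65.
Since 52 > 47, the floor is binding.
At P = 52: Qd = 441 - 8·52 = 25 and Qs = 4·52 - 123 = 85.
Surplus = Qs - Qd = 60.
Government expenditure = surplus × support price = 60 × 52 = 3120.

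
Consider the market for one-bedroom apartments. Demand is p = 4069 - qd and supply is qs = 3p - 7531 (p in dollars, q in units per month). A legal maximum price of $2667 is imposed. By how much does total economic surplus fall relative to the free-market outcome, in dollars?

Rearranging demand gives qd = 4069 - p. In a free market, 4069 - p = 3p - 7531 gives the equilibrium p* = 2900, q* = 1169.
Since 2667 < 2900, the ceiling is binding.
At p = 2667: qd = 4069 - 2667 = 1402 and qs = 3·2667 - 7531 = 470.
Quantity traded falls to 470. At q = 470 the demand price is 4069 - 470 = 3599 and the supply price is (7531 + 470)/3 = 2667.
Deadweight loss = ½ · (3599 - 2667) · (1169 - 470) = ½ · 932 · 699 = 325734.

325734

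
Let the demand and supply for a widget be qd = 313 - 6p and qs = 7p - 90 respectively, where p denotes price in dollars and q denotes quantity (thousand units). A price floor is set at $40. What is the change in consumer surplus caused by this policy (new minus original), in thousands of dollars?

In a free market, 313 - 6p = 7p - 90 gives the equilibrium p* = 31, q* = 127.
Since 40 > 31, the floor is binding.
At p = 40: qd = 313 - 6·40 = 73 and qs = 7·40 - 90 = 190.
Consumer surplus without the control is ½ · (313/6 - 31) · 127 = 16129/12.
With the floor, consumers buy 73 units at 40, so CS = ½ · (313/6 - 40) · 73 = 5329/12.
Change in consumer surplus = 5329/12 - 16129/12 = -900.

-900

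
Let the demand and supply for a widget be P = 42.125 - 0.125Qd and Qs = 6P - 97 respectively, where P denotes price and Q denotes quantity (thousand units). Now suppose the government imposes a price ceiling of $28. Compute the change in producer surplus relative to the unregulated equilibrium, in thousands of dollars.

Rearranging demand gives Qd = 337 - 8P. Without the control the market clears where 337 - 8P = 6P - 97, i.e. P* = 31 and Q* = 89.
Because the ceiling (28) lies below the market-clearing price, it is binding.
At P = 28: Qd = 337 - 8·28 = 113 and Qs = 6·28 - 97 = 71.
Producer surplus without the control is ½ · (31 - 97/6) · 89 = 7921/12.
With the ceiling, producers sell 71 units at 28, so PS = ½ · (28 - 97/6) · 71 = 5041/12.
Change in producer surplus = 5041/12 - 7921/12 = -240.

-240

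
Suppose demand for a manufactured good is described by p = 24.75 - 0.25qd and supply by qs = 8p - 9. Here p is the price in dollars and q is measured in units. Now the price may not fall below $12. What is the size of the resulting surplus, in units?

36

Rearranging demand gives qd = 99 - 4p. Equilibrium: 99 - 4p = 8p - 9, so 108 = 12p and p* = 9, q* = 63.
Because the floor (12) lies above the market-clearing price, it is binding.
At p = 12: qd = 99 - 4·12 = 51 and qs = 8·12 - 9 = 87.
Surplus = qs - qd = 87 - 51 = 36.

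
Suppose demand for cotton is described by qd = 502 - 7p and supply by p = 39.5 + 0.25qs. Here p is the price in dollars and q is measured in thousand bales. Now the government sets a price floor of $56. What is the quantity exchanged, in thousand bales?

Rearranging supply gives qs = 4p - 158. In a free market, 502 - 7p = 4p - 158 gives the equilibrium p* = 60, q* = 82.
Since 56 is below p* = 60, the floor does not bind and the free-market outcome prevails.

82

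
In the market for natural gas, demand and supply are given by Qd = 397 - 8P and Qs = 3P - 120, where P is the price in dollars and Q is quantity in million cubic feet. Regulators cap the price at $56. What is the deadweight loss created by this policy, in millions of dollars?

Equilibrium: 397 - 8P = 3P - 120, so 517 = 11P and P* = 47, Q* = 21.
Since 56 is above P* = 47, the ceiling does not bind and the free-market outcome prevails.
Since the control does not bind, no trades are prevented and deadweight loss is zero.

0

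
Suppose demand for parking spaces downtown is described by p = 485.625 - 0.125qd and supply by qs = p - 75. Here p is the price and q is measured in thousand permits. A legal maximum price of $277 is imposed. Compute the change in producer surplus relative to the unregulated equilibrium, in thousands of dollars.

Rearranging demand gives qd = 3885 - 8p. Setting quantity demanded equal to quantity supplied, 3885 - 8p = p - 75, gives p* = 440 and q* = 365.
The ceiling of 277 is below the equilibrium price 440, so it binds.
At p = 277: qd = 3885 - 8·277 = 1669 and qs = 277 - 75 = 202.
Producer surplus without the control is ½ · (440 - 75) · 365 = 66612.5.
With the ceiling, producers sell 202 units at 277, so PS = ½ · (277 - 75) · 202 = 20402.
Change in producer surplus = 20402 - 66612.5 = -46210.5.

-46210.5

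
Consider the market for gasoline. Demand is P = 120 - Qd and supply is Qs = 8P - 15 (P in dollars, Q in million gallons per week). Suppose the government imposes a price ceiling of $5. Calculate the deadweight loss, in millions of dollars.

3600

Rearranging demand gives Qd = 120 - P. Without the control the market clears where 120 - P = 8P - 15, i.e. P* = 15 and Q* = 105.
Since 5 < 15, the ceiling is binding.
At P = 5: Qd = 120 - 5 = 115 and Qs = 8·5 - 15 = 25.
Quantity traded falls to 25. At Q = 25 the demand price is 120 - 25 = 95 and the supply price is (15 + 25)/8 = 5.
Deadweight loss = ½ · (95 - 5) · (105 - 25) = ½ · 90 · 80 = 3600.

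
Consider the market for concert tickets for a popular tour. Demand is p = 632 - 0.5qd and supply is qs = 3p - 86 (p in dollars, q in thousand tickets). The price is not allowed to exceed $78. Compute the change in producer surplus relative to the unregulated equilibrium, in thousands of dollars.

-83712

Rearranging demand gives qd = 1264 - 2p. Without the control the market clears where 1264 - 2p = 3p - 86, i.e. p* = 270 and q* = 724.
The ceiling of 78 is below the equilibrium price 270, so it binds.
At p = 78: qd = 1264 - 2·78 = 1108 and qs = 3·78 - 86 = 148.
Producer surplus without the control is ½ · (270 - 86/3) · 724 = 262088/3.
With the ceiling, producers sell 148 units at 78, so PS = ½ · (78 - 86/3) · 148 = 10952/3.
Change in producer surplus = 10952/3 - 262088/3 = -83712.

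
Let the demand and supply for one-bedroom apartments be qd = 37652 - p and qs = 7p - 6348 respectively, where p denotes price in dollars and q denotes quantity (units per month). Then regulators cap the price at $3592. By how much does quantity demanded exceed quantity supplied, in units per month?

Without the control the market clears where 37652 - p = 7p - 6348, i.e. p* = 5500 and q* = 32152.
Because the ceiling (3592) lies below the market-clearing price, it is binding.
At p = 3592: qd = 37652 - 3592 = 34060 and qs = 7·3592 - 6348 = 18796.
Shortage = qd - qs = 34060 - 18796 = 15264.

15264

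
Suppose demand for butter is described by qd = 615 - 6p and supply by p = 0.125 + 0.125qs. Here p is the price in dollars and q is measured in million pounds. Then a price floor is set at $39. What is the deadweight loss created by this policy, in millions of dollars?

Rearranging supply gives qs = 8p - 1. Setting quantity demanded equal to quantity supplied, 615 - 6p = 8p - 1, gives p* = 44 and q* = 351.
The floor of 39 is below the equilibrium price 44, so it is not binding; the market clears at p* = 44, q* = 351.
Since the control does not bind, no trades are prevented and deadweight loss is zero.

0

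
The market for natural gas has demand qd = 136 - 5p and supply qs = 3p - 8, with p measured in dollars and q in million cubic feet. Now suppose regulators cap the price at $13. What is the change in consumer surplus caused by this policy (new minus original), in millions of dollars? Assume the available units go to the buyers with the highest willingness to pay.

132.5

In a free market, 136 - 5p = 3p - 8 gives the equilibrium p* = 18, q* = 46.
Because the ceiling (13) lies below the market-clearing price, it is binding.
At p = 13: qd = 136 - 5·13 = 71 and qs = 3·13 - 8 = 31.
Consumer surplus without the control is ½ · (27.2 - 18) · 46 = 211.6.
With the ceiling, 31 units are sold at 13 (assume they go to the highest-value buyers). The demand price at q = 31 is 21, so CS = ½ · [(27.2 - 13) + (21 - 13)] · 31 = 344.1.
Change in consumer surplus = 344.1 - 211.6 = 132.5.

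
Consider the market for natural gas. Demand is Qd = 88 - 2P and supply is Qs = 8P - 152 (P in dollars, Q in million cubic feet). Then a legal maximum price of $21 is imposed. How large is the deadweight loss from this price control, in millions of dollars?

Setting quantity demanded equal to quantity supplied, 88 - 2P = 8P - 152, gives P* = 24 and Q* = 40.
The ceiling of 21 is below the equilibrium price 24, so it binds.
At P = 21: Qd = 88 - 2·21 = 46 and Qs = 8·21 - 152 = 16.
Quantity traded falls to 16. At Q = 16 the demand price is (88 - 16)/2 = 36 and the supply price is (152 + 16)/8 = 21.
Deadweight loss = ½ · (36 - 21) · (40 - 16) = ½ · 15 · 24 = 180.

180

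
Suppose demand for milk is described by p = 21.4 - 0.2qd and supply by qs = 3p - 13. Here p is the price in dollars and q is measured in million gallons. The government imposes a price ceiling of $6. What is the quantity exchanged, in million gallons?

Rearranging demand gives qd = 107 - 5p. In a free market, 107 - 5p = 3p - 13 gives the equilibrium p* = 15, q* = 32.
The ceiling of 6 is below the equilibrium price 15, so it binds.
At p = 6: qd = 107 - 5·6 = 77 and qs = 3·6 - 13 = 5.
The quantity actually transacted is the short side, supply: 5.

5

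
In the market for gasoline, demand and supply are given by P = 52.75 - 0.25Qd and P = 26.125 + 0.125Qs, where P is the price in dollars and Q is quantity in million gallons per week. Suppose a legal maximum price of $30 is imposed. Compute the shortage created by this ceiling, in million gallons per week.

60

Rearranging demand gives Qd = 211 - 4P; rearranging supply gives Qs = 8P - 209. In a free market, 211 - 4P = 8P - 209 gives the equilibrium P* = 35, Q* = 71.
Since 30 < 35, the ceiling is binding.
At P = 30: Qd = 211 - 4·30 = 91 and Qs = 8·30 - 209 = 31.
Shortage = Qd - Qs = 91 - 31 = 60.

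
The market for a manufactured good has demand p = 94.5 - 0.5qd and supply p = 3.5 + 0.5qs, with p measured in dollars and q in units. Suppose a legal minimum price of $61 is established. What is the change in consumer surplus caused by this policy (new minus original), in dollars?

Rearranging demand gives qd = 189 - 2p; rearranging supply gives qs = 2p - 7. In a free market, 189 - 2p = 2p - 7 gives the equilibrium p* = 49, q* = 91.
Because the floor (61) lies above the market-clearing price, it is binding.
At p = 61: qd = 189 - 2·61 = 67 and qs = 2·61 - 7 = 115.
Consumer surplus without the control is ½ · (94.5 - 49) · 91 = 2070.25.
With the floor, consumers buy 67 units at 61, so CS = ½ · (94.5 - 61) · 67 = 1122.25.
Change in consumer surplus = 1122.25 - 2070.25 = -948.

-948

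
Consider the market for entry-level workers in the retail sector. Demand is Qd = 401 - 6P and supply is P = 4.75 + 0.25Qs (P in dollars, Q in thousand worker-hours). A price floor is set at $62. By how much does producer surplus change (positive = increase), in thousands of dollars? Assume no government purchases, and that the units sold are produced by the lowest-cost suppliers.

-1220

Rearranging supply gives Qs = 4P - 19. Without the control the market clears where 401 - 6P = 4P - 19, i.e. P* = 42 and Q* = 149.
The floor of 62 is above the equilibrium price 42, so it binds.
At P = 62: Qd = 401 - 6·62 = 29 and Qs = 4·62 - 19 = 229.
Producer surplus without the control is ½ · (42 - 4.75) · 149 = 2775.125.
With the floor, 29 units are sold at 62. The supply price at Q = 29 is 12, so PS = ½ · [(62 - 4.75) + (62 - 12)] · 29 = 1555.125.
Change in producer surplus = 1555.125 - 2775.125 = -1220.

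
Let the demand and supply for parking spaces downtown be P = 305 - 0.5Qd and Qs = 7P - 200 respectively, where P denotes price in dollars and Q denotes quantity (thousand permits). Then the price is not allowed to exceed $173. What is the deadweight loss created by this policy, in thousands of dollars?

0

Rearranging demand gives Qd = 610 - 2P. Equilibrium: 610 - 2P = 7P - 200, so 810 = 9P and P* = 90, Q* = 430.
The ceiling of 173 is above the equilibrium price 90, so it is not binding; the market clears at P* = 90, Q* = 430.
Since the control does not bind, no trades are prevented and deadweight loss is zero.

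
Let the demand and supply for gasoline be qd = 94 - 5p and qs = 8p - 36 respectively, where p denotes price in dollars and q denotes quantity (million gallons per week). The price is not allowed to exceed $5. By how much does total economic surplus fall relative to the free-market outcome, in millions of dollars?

Setting quantity demanded equal to quantity supplied, 94 - 5p = 8p - 36, gives p* = 10 and q* = 44.
The ceiling of 5 is below the equilibrium price 10, so it binds.
At p = 5: qd = 94 - 5·5 = 69 and qs = 8·5 - 36 = 4.
Quantity traded falls to 4. At q = 4 the demand price is (94 - 4)/5 = 18 and the supply price is (36 + 4)/8 = 5.
Deadweight loss = ½ · (18 - 5) · (44 - 4) = ½ · 13 · 40 = 260.

260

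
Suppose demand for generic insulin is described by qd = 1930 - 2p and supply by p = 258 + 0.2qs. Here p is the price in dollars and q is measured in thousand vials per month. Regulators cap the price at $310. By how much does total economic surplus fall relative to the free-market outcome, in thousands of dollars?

196875

Rearranging supply gives qs = 5p - 1290. Without the control the market clears where 1930 - 2p = 5p - 1290, i.e. p* = 460 and q* = 1010.
Because the ceiling (310) lies below the market-clearing price, it is binding.
At p = 310: qd = 1930 - 2·310 = 1310 and qs = 5·310 - 1290 = 260.
Quantity traded falls to 260. At q = 260 the demand price is (1930 - 260)/2 = 835 and the supply price is (1290 + 260)/5 = 310.
Deadweight loss = ½ · (835 - 310) · (1010 - 260) = ½ · 525 · 750 = 196875.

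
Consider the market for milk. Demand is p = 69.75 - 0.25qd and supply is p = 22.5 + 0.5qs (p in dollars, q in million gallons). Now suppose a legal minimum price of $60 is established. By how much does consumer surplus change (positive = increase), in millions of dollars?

Rearranging demand gives qd = 279 - 4p; rearranging supply gives qs = 2p - 45. Equilibrium: 279 - 4p = 2p - 45, so 324 = 6p and p* = 54, q* = 63.
Because the floor (60) lies above the market-clearing price, it is binding.
At p = 60: qd = 279 - 4·60 = 39 and qs = 2·60 - 45 = 75.
Consumer surplus without the control is ½ · (69.75 - 54) · 63 = 496.125.
With the floor, consumers buy 39 units at 60, so CS = ½ · (69.75 - 60) · 39 = 190.125.
Change in consumer surplus = 190.125 - 496.125 = -306.

-306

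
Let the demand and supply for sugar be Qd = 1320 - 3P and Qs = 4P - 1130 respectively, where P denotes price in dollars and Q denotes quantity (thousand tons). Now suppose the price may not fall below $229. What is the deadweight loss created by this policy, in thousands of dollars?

0

Equilibrium: 1320 - 3P = 4P - 1130, so 2450 = 7P and P* = 350, Q* = 270.
Since 229 is below P* = 350, the floor does not bind and the free-market outcome prevails.
Since the control does not bind, no trades are prevented and deadweight loss is zero.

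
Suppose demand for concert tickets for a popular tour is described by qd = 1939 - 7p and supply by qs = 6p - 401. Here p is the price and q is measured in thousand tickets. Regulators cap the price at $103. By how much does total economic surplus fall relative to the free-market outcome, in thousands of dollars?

33033

Without the control the market clears where 1939 - 7p = 6p - 401, i.e. p* = 180 and q* = 679.
Because the ceiling (103) lies below the market-clearing price, it is binding.
At p = 103: qd = 1939 - 7·103 = 1218 and qs = 6·103 - 401 = 217.
Quantity traded falls to 217. At q = 217 the demand price is (1939 - 217)/7 = 246 and the supply price is (401 + 217)/6 = 103.
Deadweight loss = ½ · (246 - 103) · (679 - 217) = ½ · 143 · 462 = 33033.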